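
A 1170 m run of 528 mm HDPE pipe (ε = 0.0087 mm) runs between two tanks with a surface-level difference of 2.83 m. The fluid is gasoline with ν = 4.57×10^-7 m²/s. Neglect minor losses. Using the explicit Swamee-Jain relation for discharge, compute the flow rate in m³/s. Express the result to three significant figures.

Swamee-Jain (Type II): Q = -0.965·√(gD⁵h_f/L)·ln[ε/(3.7D) + √(3.17ν²L/(gD³h_f))]
√(gD⁵h_f/L) = √(9.81·0.528⁵·2.83/1170) = 0.03120
ε/(3.7D) = 4.45×10^-6; √(3.17ν²L/(gD³h_f)) = 1.38×10^-5
Q = -0.965·0.03120·ln(1.822×10^-5) = 0.3286 m³/s
Check: V = 1.50 m/s, Re = 1.73×10^6, f = 0.01115, h_f = 2.84 m ≈ 2.83 m ✓

Q ≈ 0.329 m³/s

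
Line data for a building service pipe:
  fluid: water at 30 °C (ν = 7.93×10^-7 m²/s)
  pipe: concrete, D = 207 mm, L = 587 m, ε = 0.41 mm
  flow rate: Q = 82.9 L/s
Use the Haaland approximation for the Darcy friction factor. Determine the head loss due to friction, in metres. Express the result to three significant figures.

V = 4Q/(πD²) = 4·0.0829/(π·0.207²) = 2.463 m/s
Re = VD/ν = 2.463·0.207/7.93×10^-7 = 6.43×10^5 → turbulent
ε/D = 0.41/207 = 0.00198
Haaland: f = 0.02366
h_f = f(L/D)V²/(2g) = 0.02366·(587/0.207)·2.463²/(2·9.81) = 20.75 m

h_f ≈ 20.8 m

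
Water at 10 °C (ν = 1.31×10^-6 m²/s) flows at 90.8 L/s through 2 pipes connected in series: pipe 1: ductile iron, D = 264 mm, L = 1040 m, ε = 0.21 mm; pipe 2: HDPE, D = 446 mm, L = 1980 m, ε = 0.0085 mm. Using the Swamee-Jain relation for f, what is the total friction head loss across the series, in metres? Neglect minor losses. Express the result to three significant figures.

H ≈ 12.1 m

Pipe 1: V = 1.659 m/s, Re = 3.34×10^5, ε/D = 7.95×10^-4, f = 0.01974, h_1 = f(L/D)V²/2g = 10.91 m
Pipe 2: V = 0.5812 m/s, Re = 1.98×10^5, ε/D = 1.91×10^-5, f = 0.01574, h_2 = f(L/D)V²/2g = 1.203 m
Series → Q common, losses add: H = Σh = 12.11 m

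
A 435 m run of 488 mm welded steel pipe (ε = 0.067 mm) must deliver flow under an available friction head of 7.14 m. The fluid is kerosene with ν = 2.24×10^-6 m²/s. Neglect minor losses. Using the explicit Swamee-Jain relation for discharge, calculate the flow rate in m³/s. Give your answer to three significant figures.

Q ≈ 0.620 m³/s

Swamee-Jain (Type II): Q = -0.965·√(gD⁵h_f/L)·ln[ε/(3.7D) + √(3.17ν²L/(gD³h_f))]
√(gD⁵h_f/L) = √(9.81·0.488⁵·7.14/435) = 0.06676
ε/(3.7D) = 3.71×10^-5; √(3.17ν²L/(gD³h_f)) = 2.92×10^-5
Q = -0.965·0.06676·ln(6.626×10^-5) = 0.6198 m³/s
Check: V = 3.31 m/s, Re = 7.22×10^5, f = 0.01438, h_f = 7.18 m ≈ 7.14 m ✓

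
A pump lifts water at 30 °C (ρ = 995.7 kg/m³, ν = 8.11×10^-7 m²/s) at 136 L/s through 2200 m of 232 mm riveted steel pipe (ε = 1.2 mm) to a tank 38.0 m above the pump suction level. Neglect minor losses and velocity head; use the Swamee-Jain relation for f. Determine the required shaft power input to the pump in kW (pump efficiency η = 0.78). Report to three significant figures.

V = 4Q/(πD²) = 3.217 m/s; Re = 9.20×10^5; ε/D = 0.00517; f = 0.03085
h_f = f(L/D)V²/2g = 154.3 m
Total head H = z + h_f = 38.0 + 154.3 = 192.3 m
P_hyd = ρgQH = 995.7·9.81·0.136·192.3 = 255.5 kW
P_shaft = P_hyd/η = 255.5/0.78 = 327.5 kW

P_shaft ≈ 328 kW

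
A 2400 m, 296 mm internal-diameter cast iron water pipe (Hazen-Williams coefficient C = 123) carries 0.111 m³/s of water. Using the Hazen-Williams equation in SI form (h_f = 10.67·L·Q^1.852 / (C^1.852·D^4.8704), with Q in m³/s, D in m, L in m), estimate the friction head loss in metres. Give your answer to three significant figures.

h_f ≈ 22.1 m

h_f = 10.67·2400·0.111^1.852 / (123^1.852·0.296^4.8704) = 22.12 m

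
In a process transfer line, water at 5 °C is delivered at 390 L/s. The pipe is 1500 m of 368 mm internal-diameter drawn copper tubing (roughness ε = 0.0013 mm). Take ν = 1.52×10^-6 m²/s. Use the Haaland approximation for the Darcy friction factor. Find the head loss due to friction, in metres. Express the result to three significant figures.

h_f ≈ 33.2 m

V = 4Q/(πD²) = 4·0.390/(π·0.368²) = 3.667 m/s
Re = VD/ν = 3.667·0.368/1.52×10^-6 = 8.88×10^5 → turbulent
ε/D = 0.0013/368 = 3.53×10^-6
Haaland: f = 0.01188
h_f = f(L/D)V²/(2g) = 0.01188·(1500/0.368)·3.667²/(2·9.81) = 33.17 m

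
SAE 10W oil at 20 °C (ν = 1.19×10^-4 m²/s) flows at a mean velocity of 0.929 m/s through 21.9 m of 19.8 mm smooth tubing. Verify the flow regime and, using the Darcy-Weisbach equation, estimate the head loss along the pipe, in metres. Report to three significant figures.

Re = VD/ν = 0.929·0.01980/1.19×10^-4 = 155 → laminar (Re < 2300)
f = 64/Re = 0.4140
h_f = f(L/D)V²/(2g) = 0.4140·(21.9/0.01980)·0.929²/(2·9.81) = 20.14 m

h_f ≈ 20.1 m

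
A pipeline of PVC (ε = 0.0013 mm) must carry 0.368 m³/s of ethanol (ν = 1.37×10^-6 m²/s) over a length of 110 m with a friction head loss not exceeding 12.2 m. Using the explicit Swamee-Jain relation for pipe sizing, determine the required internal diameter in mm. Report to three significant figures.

D ≈ 260 mm

Swamee-Jain (Type III): D = 0.66·[ε^1.25·(LQ²/(gh_f))^4.75 + ν·Q^9.4·(L/(gh_f))^5.2]^0.04
LQ²/(gh_f) = 0.1245; L/(gh_f) = 0.9191
Term 1 = ε^1.25·(…)^4.75 = 2.21×10^-12; Term 2 = ν·Q^9.4·(…)^5.2 = 7.33×10^-11
D = 0.66·(2.21×10^-12 + 7.33×10^-11)^0.04 = 0.2598 m = 260 mm
Check: V = 6.94 m/s, Re = 1.32×10^6, f = 0.01124, h_f = 11.7 m ≈ 12.2 m ✓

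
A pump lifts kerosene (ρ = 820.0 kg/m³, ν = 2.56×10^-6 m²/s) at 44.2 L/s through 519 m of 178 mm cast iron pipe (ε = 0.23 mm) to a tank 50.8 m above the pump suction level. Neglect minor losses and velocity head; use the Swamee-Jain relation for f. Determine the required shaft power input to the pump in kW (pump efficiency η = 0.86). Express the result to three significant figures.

P_shaft ≈ 25.4 kW

V = 4Q/(πD²) = 1.776 m/s; Re = 1.24×10^5; ε/D = 0.00129; f = 0.02293
h_f = f(L/D)V²/2g = 10.75 m
Total head H = z + h_f = 50.8 + 10.75 = 61.55 m
P_hyd = ρgQH = 820.0·9.81·0.0442·61.55 = 21.89 kW
P_shaft = P_hyd/η = 21.89/0.86 = 25.45 kW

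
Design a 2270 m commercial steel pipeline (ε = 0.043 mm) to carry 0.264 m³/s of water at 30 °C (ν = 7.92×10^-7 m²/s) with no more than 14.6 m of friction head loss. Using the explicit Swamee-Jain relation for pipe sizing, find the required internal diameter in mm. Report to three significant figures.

Swamee-Jain (Type III): D = 0.66·[ε^1.25·(LQ²/(gh_f))^4.75 + ν·Q^9.4·(L/(gh_f))^5.2]^0.04
LQ²/(gh_f) = 1.105; L/(gh_f) = 15.85
Term 1 = ε^1.25·(…)^4.75 = 5.59×10^-6; Term 2 = ν·Q^9.4·(…)^5.2 = 5.03×10^-6
D = 0.66·(5.59×10^-6 + 5.03×10^-6)^0.04 = 0.4174 m = 417 mm
Check: V = 1.93 m/s, Re = 1.02×10^6, f = 0.01353, h_f = 14.0 m ≈ 14.6 m ✓

D ≈ 417 mm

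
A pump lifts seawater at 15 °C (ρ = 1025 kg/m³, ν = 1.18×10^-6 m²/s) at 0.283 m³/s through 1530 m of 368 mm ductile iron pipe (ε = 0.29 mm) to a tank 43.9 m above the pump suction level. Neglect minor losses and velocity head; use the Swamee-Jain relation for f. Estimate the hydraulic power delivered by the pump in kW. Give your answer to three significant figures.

V = 4Q/(πD²) = 2.661 m/s; Re = 8.30×10^5; ε/D = 7.88×10^-4; f = 0.01908
h_f = f(L/D)V²/2g = 28.62 m
Total head H = z + h_f = 43.9 + 28.62 = 72.52 m
P_hyd = ρgQH = 1025·9.81·0.283·72.52 = 206.4 kW

P_hyd ≈ 206 kW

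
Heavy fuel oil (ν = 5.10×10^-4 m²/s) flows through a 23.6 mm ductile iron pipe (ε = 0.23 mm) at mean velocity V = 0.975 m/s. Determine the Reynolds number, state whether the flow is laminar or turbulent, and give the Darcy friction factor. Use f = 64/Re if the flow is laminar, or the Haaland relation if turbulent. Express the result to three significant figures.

Re ≈ 45.1; laminar; f = 64/Re ≈ 1.42

Re = VD/ν = 0.9750·0.0236/5.10×10^-4 = 45.1
Re < 2300 → laminar → f = 64/Re = 1.419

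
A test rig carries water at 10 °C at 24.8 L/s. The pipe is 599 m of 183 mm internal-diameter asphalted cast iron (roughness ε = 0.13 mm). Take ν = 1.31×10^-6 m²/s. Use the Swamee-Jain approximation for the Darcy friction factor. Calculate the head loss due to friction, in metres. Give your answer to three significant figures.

V = 4Q/(πD²) = 4·0.0248/(π·0.183²) = 0.9429 m/s
Re = VD/ν = 0.9429·0.183/1.31×10^-6 = 1.32×10^5 → turbulent
ε/D = 0.13/183 = 7.10×10^-4
Swamee-Jain: f = 0.02068
h_f = f(L/D)V²/(2g) = 0.02068·(599/0.183)·0.9429²/(2·9.81) = 3.068 m

h_f ≈ 3.07 m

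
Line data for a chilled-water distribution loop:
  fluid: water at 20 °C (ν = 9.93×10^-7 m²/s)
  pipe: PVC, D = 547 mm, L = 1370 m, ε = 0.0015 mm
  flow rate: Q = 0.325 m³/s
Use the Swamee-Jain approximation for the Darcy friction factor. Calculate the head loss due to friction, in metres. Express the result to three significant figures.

h_f ≈ 2.98 m

V = 4Q/(πD²) = 4·0.325/(π·0.547²) = 1.383 m/s
Re = VD/ν = 1.383·0.547/9.93×10^-7 = 7.62×10^5 → turbulent
ε/D = 0.0015/547 = 2.74×10^-6
Swamee-Jain: f = 0.01222
h_f = f(L/D)V²/(2g) = 0.01222·(1370/0.547)·1.383²/(2·9.81) = 2.983 m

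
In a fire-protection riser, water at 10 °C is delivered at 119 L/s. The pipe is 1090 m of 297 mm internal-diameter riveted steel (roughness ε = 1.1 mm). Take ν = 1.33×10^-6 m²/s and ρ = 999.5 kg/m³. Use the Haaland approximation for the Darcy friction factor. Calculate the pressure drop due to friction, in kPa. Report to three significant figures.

V = 4Q/(πD²) = 4·0.119/(π·0.297²) = 1.718 m/s
Re = VD/ν = 1.718·0.297/1.33×10^-6 = 3.84×10^5 → turbulent
ε/D = 1.1/297 = 0.00370
Haaland: f = 0.02812
h_f = f(L/D)V²/(2g) = 0.02812·(1090/0.297)·1.718²/(2·9.81) = 15.52 m
Δp = ρg·h_f = 999.5·9.81·15.52 = 152.2 kPa

Δp ≈ 152 kPa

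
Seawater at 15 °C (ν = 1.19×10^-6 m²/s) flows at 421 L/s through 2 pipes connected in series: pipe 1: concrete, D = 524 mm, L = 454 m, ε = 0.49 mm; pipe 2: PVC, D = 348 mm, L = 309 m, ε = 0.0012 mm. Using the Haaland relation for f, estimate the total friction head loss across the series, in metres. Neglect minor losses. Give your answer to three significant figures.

H ≈ 13.2 m

Pipe 1: V = 1.952 m/s, Re = 8.60×10^5, ε/D = 9.35×10^-4, f = 0.01968, h_1 = f(L/D)V²/2g = 3.312 m
Pipe 2: V = 4.426 m/s, Re = 1.29×10^6, ε/D = 3.45×10^-6, f = 0.01117, h_2 = f(L/D)V²/2g = 9.902 m
Series → Q common, losses add: H = Σh = 13.21 m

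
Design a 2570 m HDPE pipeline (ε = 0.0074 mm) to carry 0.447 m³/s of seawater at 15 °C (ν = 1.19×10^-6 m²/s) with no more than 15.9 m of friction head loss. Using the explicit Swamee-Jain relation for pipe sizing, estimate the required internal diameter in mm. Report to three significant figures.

Swamee-Jain (Type III): D = 0.66·[ε^1.25·(LQ²/(gh_f))^4.75 + ν·Q^9.4·(L/(gh_f))^5.2]^0.04
LQ²/(gh_f) = 3.292; L/(gh_f) = 16.48
Term 1 = ε^1.25·(…)^4.75 = 1.11×10^-4; Term 2 = ν·Q^9.4·(…)^5.2 = 0.00131
D = 0.66·(1.11×10^-4 + 0.00131)^0.04 = 0.5077 m = 508 mm
Check: V = 2.21 m/s, Re = 9.42×10^5, f = 0.01207, h_f = 15.2 m ≈ 15.9 m ✓

D ≈ 508 mm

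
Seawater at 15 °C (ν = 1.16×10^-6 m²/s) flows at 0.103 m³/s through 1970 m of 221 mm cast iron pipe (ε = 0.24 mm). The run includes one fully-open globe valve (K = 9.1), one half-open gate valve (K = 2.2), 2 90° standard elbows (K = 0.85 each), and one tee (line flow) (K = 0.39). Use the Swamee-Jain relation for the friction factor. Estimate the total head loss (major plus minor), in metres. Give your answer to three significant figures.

V = 4Q/(πD²) = 2.685 m/s; V²/2g = 0.3675 m
Re = 5.12×10^5, ε/D = 0.00109 → f = 0.02071 (Swamee-Jain)
Major: h_f = f(L/D)·V²/2g = 0.02071·8914·0.3675 = 67.83 m
Minor: ΣK = 13.4; h_m = ΣK·V²/2g = 4.920 m
Total H_L = 67.83 + 4.920 = 72.75 m

H_L ≈ 72.8 m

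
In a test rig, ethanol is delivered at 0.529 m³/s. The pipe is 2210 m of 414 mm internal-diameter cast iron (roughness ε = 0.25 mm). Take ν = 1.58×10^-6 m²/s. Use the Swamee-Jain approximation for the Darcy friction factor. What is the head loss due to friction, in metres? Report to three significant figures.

h_f ≈ 75.4 m

V = 4Q/(πD²) = 4·0.529/(π·0.414²) = 3.930 m/s
Re = VD/ν = 3.930·0.414/1.58×10^-6 = 1.03×10^6 → turbulent
ε/D = 0.25/414 = 6.04×10^-4
Swamee-Jain: f = 0.01795
h_f = f(L/D)V²/(2g) = 0.01795·(2210/0.414)·3.930²/(2·9.81) = 75.43 m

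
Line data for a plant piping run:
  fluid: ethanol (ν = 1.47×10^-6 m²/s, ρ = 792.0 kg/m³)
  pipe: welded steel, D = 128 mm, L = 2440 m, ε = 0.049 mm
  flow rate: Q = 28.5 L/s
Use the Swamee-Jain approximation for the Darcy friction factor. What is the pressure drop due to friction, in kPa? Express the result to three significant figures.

V = 4Q/(πD²) = 4·0.0285/(π·0.128²) = 2.215 m/s
Re = VD/ν = 2.215·0.128/1.47×10^-6 = 1.93×10^5 → turbulent
ε/D = 0.049/128 = 3.83×10^-4
Swamee-Jain: f = 0.01836
h_f = f(L/D)V²/(2g) = 0.01836·(2440/0.128)·2.215²/(2·9.81) = 87.49 m
Δp = ρg·h_f = 792.0·9.81·87.49 = 679.7 kPa

Δp ≈ 680 kPa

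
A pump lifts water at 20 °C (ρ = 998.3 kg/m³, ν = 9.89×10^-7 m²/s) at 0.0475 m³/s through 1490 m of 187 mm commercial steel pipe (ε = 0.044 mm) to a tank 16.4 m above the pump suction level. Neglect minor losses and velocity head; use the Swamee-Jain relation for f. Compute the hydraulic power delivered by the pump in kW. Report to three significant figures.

P_hyd ≈ 16.9 kW

V = 4Q/(πD²) = 1.729 m/s; Re = 3.27×10^5; ε/D = 2.35×10^-4; f = 0.01644
h_f = f(L/D)V²/2g = 19.97 m
Total head H = z + h_f = 16.4 + 19.97 = 36.37 m
P_hyd = ρgQH = 998.3·9.81·0.0475·36.37 = 16.92 kW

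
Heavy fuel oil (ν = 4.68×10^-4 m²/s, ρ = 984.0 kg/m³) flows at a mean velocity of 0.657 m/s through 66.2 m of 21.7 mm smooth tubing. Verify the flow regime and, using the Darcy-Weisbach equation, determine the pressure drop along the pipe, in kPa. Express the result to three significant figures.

Δp ≈ 1360 kPa

Re = VD/ν = 0.657·0.02170/4.68×10^-4 = 30.5 → laminar (Re < 2300)
f = 64/Re = 2.101
h_f = f(L/D)V²/(2g) = 2.101·(66.2/0.02170)·0.657²/(2·9.81) = 141.0 m
Δp = ρg·h_f = 984.0·9.81·141.0 = 1361 kPa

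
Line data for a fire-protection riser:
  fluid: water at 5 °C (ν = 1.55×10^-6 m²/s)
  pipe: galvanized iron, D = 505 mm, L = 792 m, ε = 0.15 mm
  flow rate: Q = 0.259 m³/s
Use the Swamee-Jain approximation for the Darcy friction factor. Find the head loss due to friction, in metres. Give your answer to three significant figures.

V = 4Q/(πD²) = 4·0.259/(π·0.505²) = 1.293 m/s
Re = VD/ν = 1.293·0.505/1.55×10^-6 = 4.21×10^5 → turbulent
ε/D = 0.15/505 = 2.97×10^-4
Swamee-Jain: f = 0.01656
h_f = f(L/D)V²/(2g) = 0.01656·(792/0.505)·1.293²/(2·9.81) = 2.213 m

h_f ≈ 2.21 m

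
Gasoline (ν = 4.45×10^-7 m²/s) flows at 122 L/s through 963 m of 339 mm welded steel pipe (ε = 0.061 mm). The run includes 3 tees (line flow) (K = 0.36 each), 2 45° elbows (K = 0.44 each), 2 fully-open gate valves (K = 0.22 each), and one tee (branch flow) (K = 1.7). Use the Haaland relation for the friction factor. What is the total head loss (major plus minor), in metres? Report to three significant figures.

H_L ≈ 4.18 m

V = 4Q/(πD²) = 1.352 m/s; V²/2g = 0.09312 m
Re = 1.03×10^6, ε/D = 1.80×10^-4 → f = 0.01435 (Haaland)
Major: h_f = f(L/D)·V²/2g = 0.01435·2841·0.09312 = 3.795 m
Minor: ΣK = 4.10; h_m = ΣK·V²/2g = 0.3818 m
Total H_L = 3.795 + 0.3818 = 4.177 m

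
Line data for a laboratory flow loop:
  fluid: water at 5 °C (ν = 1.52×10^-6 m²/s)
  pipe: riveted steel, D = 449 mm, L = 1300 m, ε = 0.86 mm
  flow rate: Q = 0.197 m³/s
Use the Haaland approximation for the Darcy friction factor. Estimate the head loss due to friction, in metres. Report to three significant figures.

V = 4Q/(πD²) = 4·0.197/(π·0.449²) = 1.244 m/s
Re = VD/ν = 1.244·0.449/1.52×10^-6 = 3.68×10^5 → turbulent
ε/D = 0.86/449 = 0.00192
Haaland: f = 0.02365
h_f = f(L/D)V²/(2g) = 0.02365·(1300/0.449)·1.244²/(2·9.81) = 5.402 m

h_f ≈ 5.40 m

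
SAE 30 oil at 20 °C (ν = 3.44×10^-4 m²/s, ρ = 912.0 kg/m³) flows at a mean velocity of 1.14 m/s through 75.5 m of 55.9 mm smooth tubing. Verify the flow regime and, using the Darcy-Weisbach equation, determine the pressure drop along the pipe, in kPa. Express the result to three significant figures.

Re = VD/ν = 1.14·0.05590/3.44×10^-4 = 185 → laminar (Re < 2300)
f = 64/Re = 0.3455
h_f = f(L/D)V²/(2g) = 0.3455·(75.5/0.05590)·1.14²/(2·9.81) = 30.91 m
Δp = ρg·h_f = 912.0·9.81·30.91 = 276.5 kPa

Δp ≈ 277 kPa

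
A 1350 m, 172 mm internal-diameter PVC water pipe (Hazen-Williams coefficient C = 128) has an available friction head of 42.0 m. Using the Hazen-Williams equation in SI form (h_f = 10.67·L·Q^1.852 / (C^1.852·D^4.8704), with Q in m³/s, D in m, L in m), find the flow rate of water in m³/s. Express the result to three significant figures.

Rearranging: Q = [h_f·C^1.852·D^4.8704 / (10.67·L)]^(1/1.852)
Q = [42.0·128^1.852·0.172^4.8704 / (10.67·1350)]^0.540 = 0.05344 m³/s

Q ≈ 0.0534 m³/s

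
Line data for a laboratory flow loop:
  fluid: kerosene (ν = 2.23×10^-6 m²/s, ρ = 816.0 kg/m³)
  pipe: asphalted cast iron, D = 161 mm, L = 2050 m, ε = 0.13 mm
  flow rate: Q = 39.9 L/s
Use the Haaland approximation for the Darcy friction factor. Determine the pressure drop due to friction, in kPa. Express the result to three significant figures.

V = 4Q/(πD²) = 4·0.0399/(π·0.161²) = 1.960 m/s
Re = VD/ν = 1.960·0.161/2.23×10^-6 = 1.41×10^5 → turbulent
ε/D = 0.13/161 = 8.07×10^-4
Haaland: f = 0.02061
h_f = f(L/D)V²/(2g) = 0.02061·(2050/0.161)·1.960²/(2·9.81) = 51.39 m
Δp = ρg·h_f = 816.0·9.81·51.39 = 411.4 kPa

Δp ≈ 411 kPa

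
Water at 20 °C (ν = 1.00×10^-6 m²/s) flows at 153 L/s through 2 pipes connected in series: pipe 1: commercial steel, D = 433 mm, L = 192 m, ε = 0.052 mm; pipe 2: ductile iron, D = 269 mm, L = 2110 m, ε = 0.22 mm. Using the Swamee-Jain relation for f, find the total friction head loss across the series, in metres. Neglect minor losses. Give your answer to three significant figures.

H ≈ 56.3 m

Pipe 1: V = 1.039 m/s, Re = 4.50×10^5, ε/D = 1.20×10^-4, f = 0.01487, h_1 = f(L/D)V²/2g = 0.3628 m
Pipe 2: V = 2.692 m/s, Re = 7.24×10^5, ε/D = 8.18×10^-4, f = 0.01930, h_2 = f(L/D)V²/2g = 55.91 m
Series → Q common, losses add: H = Σh = 56.28 m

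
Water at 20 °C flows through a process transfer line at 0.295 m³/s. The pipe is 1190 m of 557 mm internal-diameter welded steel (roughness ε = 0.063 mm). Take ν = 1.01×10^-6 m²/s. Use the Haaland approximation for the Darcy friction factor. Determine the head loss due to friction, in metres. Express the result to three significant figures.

h_f ≈ 2.23 m

V = 4Q/(πD²) = 4·0.295/(π·0.557²) = 1.211 m/s
Re = VD/ν = 1.211·0.557/1.01×10^-6 = 6.68×10^5 → turbulent
ε/D = 0.063/557 = 1.13×10^-4
Haaland: f = 0.01399
h_f = f(L/D)V²/(2g) = 0.01399·(1190/0.557)·1.211²/(2·9.81) = 2.233 m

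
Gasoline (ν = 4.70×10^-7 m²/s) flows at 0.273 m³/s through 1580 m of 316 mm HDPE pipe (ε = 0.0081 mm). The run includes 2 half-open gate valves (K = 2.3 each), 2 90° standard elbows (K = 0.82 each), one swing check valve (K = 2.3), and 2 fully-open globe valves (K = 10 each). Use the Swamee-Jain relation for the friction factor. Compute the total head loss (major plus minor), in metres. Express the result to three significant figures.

H_L ≈ 51.8 m

V = 4Q/(πD²) = 3.481 m/s; V²/2g = 0.6176 m
Re = 2.34×10^6, ε/D = 2.56×10^-5 → f = 0.01105 (Swamee-Jain)
Major: h_f = f(L/D)·V²/2g = 0.01105·5000·0.6176 = 34.14 m
Minor: ΣK = 28.5; h_m = ΣK·V²/2g = 17.63 m
Total H_L = 34.14 + 17.63 = 51.76 m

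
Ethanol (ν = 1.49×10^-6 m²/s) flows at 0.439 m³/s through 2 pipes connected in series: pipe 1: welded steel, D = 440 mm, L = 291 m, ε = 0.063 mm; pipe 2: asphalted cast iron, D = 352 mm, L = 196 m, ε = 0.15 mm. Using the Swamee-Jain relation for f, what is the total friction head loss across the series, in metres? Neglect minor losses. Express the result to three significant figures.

Pipe 1: V = 2.887 m/s, Re = 8.53×10^5, ε/D = 1.43×10^-4, f = 0.01426, h_1 = f(L/D)V²/2g = 4.008 m
Pipe 2: V = 4.511 m/s, Re = 1.07×10^6, ε/D = 4.26×10^-4, f = 0.01674, h_2 = f(L/D)V²/2g = 9.670 m
Series → Q common, losses add: H = Σh = 13.68 m

H ≈ 13.7 m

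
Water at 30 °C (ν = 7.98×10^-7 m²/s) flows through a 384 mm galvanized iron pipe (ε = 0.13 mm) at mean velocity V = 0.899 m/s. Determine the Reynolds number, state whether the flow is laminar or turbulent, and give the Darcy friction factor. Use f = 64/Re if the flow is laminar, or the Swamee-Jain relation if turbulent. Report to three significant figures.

Re ≈ 4.33×10^5; turbulent; f ≈ 0.0168

Re = VD/ν = 0.8990·0.384/7.98×10^-7 = 4.33×10^5
Re > 4000 → turbulent; ε/D = 3.39×10^-4
Swamee-Jain: f = 0.01683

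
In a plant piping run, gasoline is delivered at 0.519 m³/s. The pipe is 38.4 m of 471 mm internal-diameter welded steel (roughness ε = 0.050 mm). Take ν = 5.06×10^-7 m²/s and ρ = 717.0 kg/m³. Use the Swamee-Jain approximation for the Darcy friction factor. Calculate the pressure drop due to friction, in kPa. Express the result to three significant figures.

Δp ≈ 3.32 kPa

V = 4Q/(πD²) = 4·0.519/(π·0.471²) = 2.979 m/s
Re = VD/ν = 2.979·0.471/5.06×10^-7 = 2.77×10^6 → turbulent
ε/D = 0.050/471 = 1.06×10^-4
Swamee-Jain: f = 0.01278
h_f = f(L/D)V²/(2g) = 0.01278·(38.4/0.471)·2.979²/(2·9.81) = 0.4713 m
Δp = ρg·h_f = 717.0·9.81·0.4713 = 3.315 kPa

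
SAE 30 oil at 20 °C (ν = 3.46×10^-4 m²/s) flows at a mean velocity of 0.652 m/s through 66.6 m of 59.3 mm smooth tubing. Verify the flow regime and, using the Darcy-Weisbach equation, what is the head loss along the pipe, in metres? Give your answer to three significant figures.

h_f ≈ 13.9 m

Re = VD/ν = 0.652·0.05930/3.46×10^-4 = 112 → laminar (Re < 2300)
f = 64/Re = 0.5727
h_f = f(L/D)V²/(2g) = 0.5727·(66.6/0.05930)·0.652²/(2·9.81) = 13.94 m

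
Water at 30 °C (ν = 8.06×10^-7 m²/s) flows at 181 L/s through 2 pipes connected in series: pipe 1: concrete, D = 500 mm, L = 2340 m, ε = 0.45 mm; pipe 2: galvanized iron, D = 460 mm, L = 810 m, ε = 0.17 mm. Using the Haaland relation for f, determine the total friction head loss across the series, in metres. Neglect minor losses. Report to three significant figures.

H ≈ 5.74 m

Pipe 1: V = 0.9218 m/s, Re = 5.72×10^5, ε/D = 9.00×10^-4, f = 0.01967, h_1 = f(L/D)V²/2g = 3.988 m
Pipe 2: V = 1.089 m/s, Re = 6.22×10^5, ε/D = 3.70×10^-4, f = 0.01650, h_2 = f(L/D)V²/2g = 1.757 m
Series → Q common, losses add: H = Σh = 5.745 m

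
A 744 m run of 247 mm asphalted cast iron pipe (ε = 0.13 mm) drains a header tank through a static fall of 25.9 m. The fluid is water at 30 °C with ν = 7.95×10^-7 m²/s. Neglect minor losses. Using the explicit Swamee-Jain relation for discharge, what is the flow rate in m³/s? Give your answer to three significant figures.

Swamee-Jain (Type II): Q = -0.965·√(gD⁵h_f/L)·ln[ε/(3.7D) + √(3.17ν²L/(gD³h_f))]
√(gD⁵h_f/L) = √(9.81·0.247⁵·25.9/744) = 0.01772
ε/(3.7D) = 1.42×10^-4; √(3.17ν²L/(gD³h_f)) = 1.97×10^-5
Q = -0.965·0.01772·ln(1.620×10^-4) = 0.1492 m³/s
Check: V = 3.11 m/s, Re = 9.68×10^5, f = 0.01749, h_f = 26.1 m ≈ 25.9 m ✓

Q ≈ 0.149 m³/s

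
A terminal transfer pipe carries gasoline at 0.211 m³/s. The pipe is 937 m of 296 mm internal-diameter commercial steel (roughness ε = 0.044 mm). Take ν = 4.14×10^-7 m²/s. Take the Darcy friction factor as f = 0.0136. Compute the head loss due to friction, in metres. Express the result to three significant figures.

h_f ≈ 20.6 m

V = 4Q/(πD²) = 4·0.211/(π·0.296²) = 3.066 m/s
h_f = f(L/D)V²/(2g) = 0.01360·(937/0.296)·3.066²/(2·9.81) = 20.63 m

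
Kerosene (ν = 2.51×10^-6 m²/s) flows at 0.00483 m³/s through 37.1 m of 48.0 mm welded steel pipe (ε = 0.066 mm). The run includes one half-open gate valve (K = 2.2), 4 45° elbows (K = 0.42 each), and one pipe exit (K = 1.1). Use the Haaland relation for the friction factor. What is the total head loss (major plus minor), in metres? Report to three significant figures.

V = 4Q/(πD²) = 2.669 m/s; V²/2g = 0.3631 m
Re = 5.10×10^4, ε/D = 0.00138 → f = 0.02468 (Haaland)
Major: h_f = f(L/D)·V²/2g = 0.02468·772.9·0.3631 = 6.928 m
Minor: ΣK = 4.98; h_m = ΣK·V²/2g = 1.808 m
Total H_L = 6.928 + 1.808 = 8.736 m

H_L ≈ 8.74 m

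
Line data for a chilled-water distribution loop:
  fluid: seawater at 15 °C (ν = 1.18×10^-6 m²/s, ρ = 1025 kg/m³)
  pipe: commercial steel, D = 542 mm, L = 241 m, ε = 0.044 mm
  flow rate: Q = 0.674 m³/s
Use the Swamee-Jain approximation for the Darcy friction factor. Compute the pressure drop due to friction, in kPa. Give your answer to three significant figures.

Δp ≈ 25.1 kPa

V = 4Q/(πD²) = 4·0.674/(π·0.542²) = 2.921 m/s
Re = VD/ν = 2.921·0.542/1.18×10^-6 = 1.34×10^6 → turbulent
ε/D = 0.044/542 = 8.12×10^-5
Swamee-Jain: f = 0.01289
h_f = f(L/D)V²/(2g) = 0.01289·(241/0.542)·2.921²/(2·9.81) = 2.493 m
Δp = ρg·h_f = 1025·9.81·2.493 = 25.07 kPa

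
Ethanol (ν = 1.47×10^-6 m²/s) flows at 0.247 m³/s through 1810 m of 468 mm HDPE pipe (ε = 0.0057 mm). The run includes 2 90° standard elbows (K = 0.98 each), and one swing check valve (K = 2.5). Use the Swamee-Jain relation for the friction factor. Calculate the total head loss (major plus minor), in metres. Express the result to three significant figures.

H_L ≈ 5.95 m

V = 4Q/(πD²) = 1.436 m/s; V²/2g = 0.1051 m
Re = 4.57×10^5, ε/D = 1.22×10^-5 → f = 0.01349 (Swamee-Jain)
Major: h_f = f(L/D)·V²/2g = 0.01349·3868·0.1051 = 5.482 m
Minor: ΣK = 4.46; h_m = ΣK·V²/2g = 0.4687 m
Total H_L = 5.482 + 0.4687 = 5.950 m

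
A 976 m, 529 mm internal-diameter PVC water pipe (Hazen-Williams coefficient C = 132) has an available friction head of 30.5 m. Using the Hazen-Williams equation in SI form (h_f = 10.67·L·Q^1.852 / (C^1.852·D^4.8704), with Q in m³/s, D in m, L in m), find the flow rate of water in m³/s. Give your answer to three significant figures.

Q ≈ 1.06 m³/s

Rearranging: Q = [h_f·C^1.852·D^4.8704 / (10.67·L)]^(1/1.852)
Q = [30.5·132^1.852·0.529^4.8704 / (10.67·976)]^0.540 = 1.060 m³/s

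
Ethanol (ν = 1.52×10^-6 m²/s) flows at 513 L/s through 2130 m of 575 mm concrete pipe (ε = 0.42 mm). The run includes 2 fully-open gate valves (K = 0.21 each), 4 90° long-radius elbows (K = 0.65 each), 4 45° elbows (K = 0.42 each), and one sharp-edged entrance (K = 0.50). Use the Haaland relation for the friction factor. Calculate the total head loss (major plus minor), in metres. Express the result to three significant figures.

H_L ≈ 14.8 m

V = 4Q/(πD²) = 1.976 m/s; V²/2g = 0.1989 m
Re = 7.47×10^5, ε/D = 7.30×10^-4 → f = 0.01870 (Haaland)
Major: h_f = f(L/D)·V²/2g = 0.01870·3704·0.1989 = 13.78 m
Minor: ΣK = 5.20; h_m = ΣK·V²/2g = 1.034 m
Total H_L = 13.78 + 1.034 = 14.81 m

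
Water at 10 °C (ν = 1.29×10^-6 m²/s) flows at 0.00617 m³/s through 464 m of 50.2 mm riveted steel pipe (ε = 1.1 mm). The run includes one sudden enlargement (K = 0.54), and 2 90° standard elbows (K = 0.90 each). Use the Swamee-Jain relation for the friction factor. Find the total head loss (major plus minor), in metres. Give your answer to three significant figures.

V = 4Q/(πD²) = 3.117 m/s; V²/2g = 0.4953 m
Re = 1.21×10^5, ε/D = 0.0219 → f = 0.05089 (Swamee-Jain)
Major: h_f = f(L/D)·V²/2g = 0.05089·9243·0.4953 = 233.0 m
Minor: ΣK = 2.34; h_m = ΣK·V²/2g = 1.159 m
Total H_L = 233.0 + 1.159 = 234.1 m

H_L ≈ 234 m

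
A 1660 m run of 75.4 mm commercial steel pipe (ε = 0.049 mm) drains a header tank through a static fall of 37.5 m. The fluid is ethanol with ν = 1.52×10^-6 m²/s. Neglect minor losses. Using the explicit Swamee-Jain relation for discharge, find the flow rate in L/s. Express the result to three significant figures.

Q ≈ 5.46 L/s

Swamee-Jain (Type II): Q = -0.965·√(gD⁵h_f/L)·ln[ε/(3.7D) + √(3.17ν²L/(gD³h_f))]
√(gD⁵h_f/L) = √(9.81·0.0754⁵·37.5/1660) = 7.349×10^-4
ε/(3.7D) = 1.76×10^-4; √(3.17ν²L/(gD³h_f)) = 2.78×10^-4
Q = -0.965·7.349×10^-4·ln(4.533×10^-4) = 0.005460 m³/s
Check: V = 1.22 m/s, Re = 6.07×10^4, f = 0.02245, h_f = 37.7 m ≈ 37.5 m ✓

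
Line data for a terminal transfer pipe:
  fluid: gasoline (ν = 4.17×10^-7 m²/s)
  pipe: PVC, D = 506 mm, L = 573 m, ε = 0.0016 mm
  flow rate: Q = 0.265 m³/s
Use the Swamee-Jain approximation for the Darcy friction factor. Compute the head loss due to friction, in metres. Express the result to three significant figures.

V = 4Q/(πD²) = 4·0.265/(π·0.506²) = 1.318 m/s
Re = VD/ν = 1.318·0.506/4.17×10^-7 = 1.60×10^6 → turbulent
ε/D = 0.0016/506 = 3.16×10^-6
Swamee-Jain: f = 0.01085
h_f = f(L/D)V²/(2g) = 0.01085·(573/0.506)·1.318²/(2·9.81) = 1.087 m

h_f ≈ 1.09 m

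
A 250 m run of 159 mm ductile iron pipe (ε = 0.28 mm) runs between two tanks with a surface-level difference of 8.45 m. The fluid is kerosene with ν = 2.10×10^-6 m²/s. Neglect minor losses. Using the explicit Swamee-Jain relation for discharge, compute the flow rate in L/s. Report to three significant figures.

Swamee-Jain (Type II): Q = -0.965·√(gD⁵h_f/L)·ln[ε/(3.7D) + √(3.17ν²L/(gD³h_f))]
√(gD⁵h_f/L) = √(9.81·0.159⁵·8.45/250) = 0.005805
ε/(3.7D) = 4.76×10^-4; √(3.17ν²L/(gD³h_f)) = 1.02×10^-4
Q = -0.965·0.005805·ln(5.784×10^-4) = 0.04176 m³/s
Check: V = 2.10 m/s, Re = 1.59×10^5, f = 0.02403, h_f = 8.52 m ≈ 8.45 m ✓

Q ≈ 41.8 L/s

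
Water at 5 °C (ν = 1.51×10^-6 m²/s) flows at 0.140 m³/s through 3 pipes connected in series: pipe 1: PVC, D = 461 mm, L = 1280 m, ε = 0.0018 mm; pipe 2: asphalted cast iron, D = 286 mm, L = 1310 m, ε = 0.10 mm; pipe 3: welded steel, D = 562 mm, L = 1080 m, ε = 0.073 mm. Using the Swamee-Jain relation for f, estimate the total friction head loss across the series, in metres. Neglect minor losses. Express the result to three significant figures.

Pipe 1: V = 0.8388 m/s, Re = 2.56×10^5, ε/D = 3.90×10^-6, f = 0.01485, h_1 = f(L/D)V²/2g = 1.479 m
Pipe 2: V = 2.179 m/s, Re = 4.13×10^5, ε/D = 3.50×10^-4, f = 0.01697, h_2 = f(L/D)V²/2g = 18.82 m
Pipe 3: V = 0.5644 m/s, Re = 2.10×10^5, ε/D = 1.30×10^-4, f = 0.01650, h_3 = f(L/D)V²/2g = 0.5148 m
Series → Q common, losses add: H = Σh = 20.81 m

H ≈ 20.8 m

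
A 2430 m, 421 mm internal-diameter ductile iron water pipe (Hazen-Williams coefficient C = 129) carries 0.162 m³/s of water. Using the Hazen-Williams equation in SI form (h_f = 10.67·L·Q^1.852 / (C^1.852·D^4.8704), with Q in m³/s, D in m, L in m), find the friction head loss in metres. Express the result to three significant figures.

h_f ≈ 7.43 m

h_f = 10.67·2430·0.162^1.852 / (129^1.852·0.421^4.8704) = 7.428 m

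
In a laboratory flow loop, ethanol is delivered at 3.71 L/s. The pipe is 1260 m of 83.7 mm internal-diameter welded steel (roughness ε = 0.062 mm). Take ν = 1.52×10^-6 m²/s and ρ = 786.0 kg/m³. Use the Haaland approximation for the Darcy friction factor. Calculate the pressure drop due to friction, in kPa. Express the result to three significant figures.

V = 4Q/(πD²) = 4·0.00371/(π·0.0837²) = 0.6743 m/s
Re = VD/ν = 0.6743·0.0837/1.52×10^-6 = 3.71×10^4 → turbulent
ε/D = 0.062/83.7 = 7.41×10^-4
Haaland: f = 0.02411
h_f = f(L/D)V²/(2g) = 0.02411·(1260/0.0837)·0.6743²/(2·9.81) = 8.410 m
Δp = ρg·h_f = 786.0·9.81·8.410 = 64.85 kPa

Δp ≈ 64.8 kPa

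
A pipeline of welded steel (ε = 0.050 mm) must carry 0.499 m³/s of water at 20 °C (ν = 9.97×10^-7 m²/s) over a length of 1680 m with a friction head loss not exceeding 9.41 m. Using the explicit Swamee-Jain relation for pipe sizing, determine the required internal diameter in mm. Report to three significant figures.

D ≈ 550 mm

Swamee-Jain (Type III): D = 0.66·[ε^1.25·(LQ²/(gh_f))^4.75 + ν·Q^9.4·(L/(gh_f))^5.2]^0.04
LQ²/(gh_f) = 4.532; L/(gh_f) = 18.20
Term 1 = ε^1.25·(…)^4.75 = 0.00551; Term 2 = ν·Q^9.4·(…)^5.2 = 0.00517
D = 0.66·(0.00551 + 0.00517)^0.04 = 0.5504 m = 550 mm
Check: V = 2.10 m/s, Re = 1.16×10^6, f = 0.01321, h_f = 9.04 m ≈ 9.41 m ✓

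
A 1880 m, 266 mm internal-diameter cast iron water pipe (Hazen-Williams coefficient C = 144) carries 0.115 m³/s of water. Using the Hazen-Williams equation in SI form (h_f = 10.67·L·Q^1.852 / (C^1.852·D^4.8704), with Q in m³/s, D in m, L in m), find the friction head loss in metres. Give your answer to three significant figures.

h_f = 10.67·1880·0.115^1.852 / (144^1.852·0.266^4.8704) = 23.25 m

h_f ≈ 23.3 m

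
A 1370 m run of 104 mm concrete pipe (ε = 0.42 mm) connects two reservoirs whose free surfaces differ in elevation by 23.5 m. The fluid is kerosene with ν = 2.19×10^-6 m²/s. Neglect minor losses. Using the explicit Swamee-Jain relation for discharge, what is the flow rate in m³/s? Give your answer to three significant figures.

Q ≈ 0.00910 m³/s

Swamee-Jain (Type II): Q = -0.965·√(gD⁵h_f/L)·ln[ε/(3.7D) + √(3.17ν²L/(gD³h_f))]
√(gD⁵h_f/L) = √(9.81·0.104⁵·23.5/1370) = 0.001431
ε/(3.7D) = 0.00109; √(3.17ν²L/(gD³h_f)) = 2.83×10^-4
Q = -0.965·0.001431·ln(0.001375) = 0.009098 m³/s
Check: V = 1.07 m/s, Re = 5.09×10^4, f = 0.03086, h_f = 23.8 m ≈ 23.5 m ✓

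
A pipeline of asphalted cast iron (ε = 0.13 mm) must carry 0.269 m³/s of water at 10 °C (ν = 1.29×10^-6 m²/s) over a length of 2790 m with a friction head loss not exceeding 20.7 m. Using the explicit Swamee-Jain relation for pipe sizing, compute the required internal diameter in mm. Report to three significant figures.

Swamee-Jain (Type III): D = 0.66·[ε^1.25·(LQ²/(gh_f))^4.75 + ν·Q^9.4·(L/(gh_f))^5.2]^0.04
LQ²/(gh_f) = 0.9942; L/(gh_f) = 13.74
Term 1 = ε^1.25·(…)^4.75 = 1.35×10^-5; Term 2 = ν·Q^9.4·(…)^5.2 = 4.65×10^-6
D = 0.66·(1.35×10^-5 + 4.65×10^-6)^0.04 = 0.4265 m = 426 mm
Check: V = 1.88 m/s, Re = 6.23×10^5, f = 0.01618, h_f = 19.1 m ≈ 20.7 m ✓

D ≈ 426 mm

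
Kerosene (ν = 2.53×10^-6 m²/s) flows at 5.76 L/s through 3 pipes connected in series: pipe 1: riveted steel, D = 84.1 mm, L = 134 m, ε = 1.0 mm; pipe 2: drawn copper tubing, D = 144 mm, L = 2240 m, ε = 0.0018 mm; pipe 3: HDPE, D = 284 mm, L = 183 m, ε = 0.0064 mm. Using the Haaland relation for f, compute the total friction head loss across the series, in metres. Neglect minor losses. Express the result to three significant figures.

Pipe 1: V = 1.037 m/s, Re = 3.45×10^4, ε/D = 0.0119, f = 0.04174, h_1 = f(L/D)V²/2g = 3.645 m
Pipe 2: V = 0.3537 m/s, Re = 2.01×10^4, ε/D = 1.25×10^-5, f = 0.02572, h_2 = f(L/D)V²/2g = 2.551 m
Pipe 3: V = 0.09093 m/s, Re = 1.02×10^4, ε/D = 2.25×10^-5, f = 0.03073, h_3 = f(L/D)V²/2g = 0.008345 m
Series → Q common, losses add: H = Σh = 6.204 m

H ≈ 6.20 m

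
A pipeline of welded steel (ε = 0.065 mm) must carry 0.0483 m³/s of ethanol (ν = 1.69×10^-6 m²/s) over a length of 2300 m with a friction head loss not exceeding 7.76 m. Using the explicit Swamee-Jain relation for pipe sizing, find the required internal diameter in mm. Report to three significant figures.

Swamee-Jain (Type III): D = 0.66·[ε^1.25·(LQ²/(gh_f))^4.75 + ν·Q^9.4·(L/(gh_f))^5.2]^0.04
LQ²/(gh_f) = 0.07048; L/(gh_f) = 30.21
Term 1 = ε^1.25·(…)^4.75 = 1.97×10^-11; Term 2 = ν·Q^9.4·(…)^5.2 = 3.58×10^-11
D = 0.66·(1.97×10^-11 + 3.58×10^-11)^0.04 = 0.2566 m = 257 mm
Check: V = 0.934 m/s, Re = 1.42×10^5, f = 0.01829, h_f = 7.29 m ≈ 7.76 m ✓

D ≈ 257 mm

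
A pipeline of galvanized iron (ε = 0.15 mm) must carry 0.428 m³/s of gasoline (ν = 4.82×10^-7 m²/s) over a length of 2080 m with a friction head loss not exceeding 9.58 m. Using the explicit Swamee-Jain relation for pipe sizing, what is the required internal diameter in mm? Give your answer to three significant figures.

D ≈ 557 mm

Swamee-Jain (Type III): D = 0.66·[ε^1.25·(LQ²/(gh_f))^4.75 + ν·Q^9.4·(L/(gh_f))^5.2]^0.04
LQ²/(gh_f) = 4.054; L/(gh_f) = 22.13
Term 1 = ε^1.25·(…)^4.75 = 0.0128; Term 2 = ν·Q^9.4·(…)^5.2 = 0.00163
D = 0.66·(0.0128 + 0.00163)^0.04 = 0.5571 m = 557 mm
Check: V = 1.76 m/s, Re = 2.03×10^6, f = 0.01508, h_f = 8.85 m ≈ 9.58 m ✓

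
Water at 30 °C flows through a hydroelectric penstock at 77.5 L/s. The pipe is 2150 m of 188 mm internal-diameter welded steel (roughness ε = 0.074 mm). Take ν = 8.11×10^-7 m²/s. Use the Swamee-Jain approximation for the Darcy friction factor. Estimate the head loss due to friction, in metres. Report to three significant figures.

V = 4Q/(πD²) = 4·0.0775/(π·0.188²) = 2.792 m/s
Re = VD/ν = 2.792·0.188/8.11×10^-7 = 6.47×10^5 → turbulent
ε/D = 0.074/188 = 3.94×10^-4
Swamee-Jain: f = 0.01684
h_f = f(L/D)V²/(2g) = 0.01684·(2150/0.188)·2.792²/(2·9.81) = 76.50 m

h_f ≈ 76.5 m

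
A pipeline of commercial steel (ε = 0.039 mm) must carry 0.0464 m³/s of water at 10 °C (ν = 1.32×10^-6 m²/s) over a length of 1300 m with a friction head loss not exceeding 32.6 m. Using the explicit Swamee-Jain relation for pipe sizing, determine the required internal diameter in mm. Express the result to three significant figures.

D ≈ 166 mm

Swamee-Jain (Type III): D = 0.66·[ε^1.25·(LQ²/(gh_f))^4.75 + ν·Q^9.4·(L/(gh_f))^5.2]^0.04
LQ²/(gh_f) = 0.008752; L/(gh_f) = 4.065
Term 1 = ε^1.25·(…)^4.75 = 5.17×10^-16; Term 2 = ν·Q^9.4·(…)^5.2 = 5.66×10^-16
D = 0.66·(5.17×10^-16 + 5.66×10^-16)^0.04 = 0.1663 m = 166 mm
Check: V = 2.14 m/s, Re = 2.69×10^5, f = 0.01677, h_f = 30.5 m ≈ 32.6 m ✓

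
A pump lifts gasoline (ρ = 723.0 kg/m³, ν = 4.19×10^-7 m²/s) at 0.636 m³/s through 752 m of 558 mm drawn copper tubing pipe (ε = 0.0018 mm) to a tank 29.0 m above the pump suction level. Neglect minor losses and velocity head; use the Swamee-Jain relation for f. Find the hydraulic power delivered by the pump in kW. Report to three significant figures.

P_hyd ≈ 151 kW

V = 4Q/(πD²) = 2.601 m/s; Re = 3.46×10^6; ε/D = 3.23×10^-6; f = 0.009692
h_f = f(L/D)V²/2g = 4.503 m
Total head H = z + h_f = 29.0 + 4.503 = 33.50 m
P_hyd = ρgQH = 723.0·9.81·0.636·33.50 = 151.1 kW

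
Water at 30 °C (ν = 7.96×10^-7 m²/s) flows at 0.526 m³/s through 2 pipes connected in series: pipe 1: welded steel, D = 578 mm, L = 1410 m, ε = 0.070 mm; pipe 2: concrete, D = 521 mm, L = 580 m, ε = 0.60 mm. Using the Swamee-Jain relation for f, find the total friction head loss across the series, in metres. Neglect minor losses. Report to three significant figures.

H ≈ 13.8 m

Pipe 1: V = 2.005 m/s, Re = 1.46×10^6, ε/D = 1.21×10^-4, f = 0.01346, h_1 = f(L/D)V²/2g = 6.726 m
Pipe 2: V = 2.467 m/s, Re = 1.61×10^6, ε/D = 0.00115, f = 0.02056, h_2 = f(L/D)V²/2g = 7.103 m
Series → Q common, losses add: H = Σh = 13.83 m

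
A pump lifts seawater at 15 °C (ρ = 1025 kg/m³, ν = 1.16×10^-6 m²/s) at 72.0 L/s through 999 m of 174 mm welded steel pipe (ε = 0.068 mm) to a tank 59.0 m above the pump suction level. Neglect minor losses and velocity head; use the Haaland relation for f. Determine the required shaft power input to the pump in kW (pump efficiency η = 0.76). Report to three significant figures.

P_shaft ≈ 99.5 kW

V = 4Q/(πD²) = 3.028 m/s; Re = 4.54×10^5; ε/D = 3.91×10^-4; f = 0.01693
h_f = f(L/D)V²/2g = 45.43 m
Total head H = z + h_f = 59.0 + 45.43 = 104.4 m
P_hyd = ρgQH = 1025·9.81·0.0720·104.4 = 75.60 kW
P_shaft = P_hyd/η = 75.60/0.76 = 99.48 kW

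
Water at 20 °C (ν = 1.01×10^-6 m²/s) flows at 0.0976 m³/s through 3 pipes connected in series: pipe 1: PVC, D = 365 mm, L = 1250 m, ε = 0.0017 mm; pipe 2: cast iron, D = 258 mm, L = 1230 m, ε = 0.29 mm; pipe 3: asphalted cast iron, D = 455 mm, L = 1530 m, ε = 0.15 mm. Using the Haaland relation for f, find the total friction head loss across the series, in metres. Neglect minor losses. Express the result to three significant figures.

H ≈ 20.8 m

Pipe 1: V = 0.9328 m/s, Re = 3.37×10^5, ε/D = 4.66×10^-6, f = 0.01407, h_1 = f(L/D)V²/2g = 2.137 m
Pipe 2: V = 1.867 m/s, Re = 4.77×10^5, ε/D = 0.00112, f = 0.02075, h_2 = f(L/D)V²/2g = 17.57 m
Pipe 3: V = 0.6003 m/s, Re = 2.70×10^5, ε/D = 3.30×10^-4, f = 0.01716, h_3 = f(L/D)V²/2g = 1.060 m
Series → Q common, losses add: H = Σh = 20.77 m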